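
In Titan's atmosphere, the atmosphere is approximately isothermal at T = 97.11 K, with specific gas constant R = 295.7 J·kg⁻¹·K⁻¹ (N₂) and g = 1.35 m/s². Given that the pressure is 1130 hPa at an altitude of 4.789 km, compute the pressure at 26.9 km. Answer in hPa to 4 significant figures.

P ≈ 399.6 hPa

Scale height: H = RT/g = 295.7 × 97.11 / 1.35 = 21271 m.
Between two levels, P₂ = P₁ exp(−Δz/H) with Δz = z₂ − z₁.
Δz = 26900 − 4789.0 = 22111 m; Δz/H = 22111/21271 = 1.0395.
P₂ = 1130 × exp(−1.0395) = 1130 × 0.35363 = 399.60 hPa.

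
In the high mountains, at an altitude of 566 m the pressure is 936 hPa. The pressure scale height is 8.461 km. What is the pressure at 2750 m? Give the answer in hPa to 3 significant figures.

P ≈ 723 hPa

Between two levels, P₂ = P₁ exp(−Δz/H) with Δz = z₂ − z₁.
Δz = 2750.0 − 566.00 = 2184.0 m; Δz/H = 2184.0/8461.0 = 0.25813.
P₂ = 936 × exp(−0.25813) = 936 × 0.77249 = 723.05 hPa.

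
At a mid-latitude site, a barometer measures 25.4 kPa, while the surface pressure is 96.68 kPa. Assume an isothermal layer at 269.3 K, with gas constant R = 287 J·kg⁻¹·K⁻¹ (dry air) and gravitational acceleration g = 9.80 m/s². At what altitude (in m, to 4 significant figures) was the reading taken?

z ≈ 10540 m

Scale height: H = RT/g = 287 × 269.3 / 9.80 = 7886.6 m.
Invert the barometric formula: z = H ln(P₀/P).
P₀/P = 96.68/25.4 = 3.8063; ln(3.8063) = 1.3367.
z = 7886.6 × 1.3367 = 10542 m.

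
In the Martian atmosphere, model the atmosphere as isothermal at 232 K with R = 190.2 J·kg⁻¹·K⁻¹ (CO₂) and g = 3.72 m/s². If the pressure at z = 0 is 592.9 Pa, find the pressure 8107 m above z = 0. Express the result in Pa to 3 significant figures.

P ≈ 299 Pa

Scale height: H = RT/g = 190.2 × 232 / 3.72 = 11862 m.
Barometric formula: P = P₀ exp(−z/H).
z/H = 8107.0/11862 = 0.68344; exp(−0.68344) = 0.50488.
P = 592.9 × 0.50488 = 299.34 Pa.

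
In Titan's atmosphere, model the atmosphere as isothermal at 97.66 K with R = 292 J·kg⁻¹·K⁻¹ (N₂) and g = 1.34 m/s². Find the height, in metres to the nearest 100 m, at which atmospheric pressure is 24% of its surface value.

z ≈ 30400 m

Scale height: H = RT/g = 292 × 97.66 / 1.34 = 21281 m.
Set P/P₀ = exp(−z/H) = 0.24, so z = −H ln(0.24).
−ln(0.24) = 1.4271; z = 21281 × 1.4271 = 30370 m.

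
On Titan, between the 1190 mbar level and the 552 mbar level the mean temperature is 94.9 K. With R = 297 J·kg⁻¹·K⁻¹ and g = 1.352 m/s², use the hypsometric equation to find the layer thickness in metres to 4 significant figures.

Δz ≈ 16010 m

Hypsometric equation: Δz = (R T̄/g) ln(P₁/P₂).
R T̄/g = 297 × 94.9 / 1.352 = 20847 m.
ln(1190/552) = ln(2.1558) = 0.76816.
Δz = 20847 × 0.76816 = 16014 m.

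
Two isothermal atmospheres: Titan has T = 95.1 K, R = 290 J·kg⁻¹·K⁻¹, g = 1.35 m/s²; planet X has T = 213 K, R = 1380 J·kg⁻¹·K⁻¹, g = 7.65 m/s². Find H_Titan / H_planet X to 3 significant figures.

H_Titan/H_planet X ≈ 0.532

H = RT/g for each body.
H_Titan = 290 × 95.1 / 1.35 = 20429 m.
H_planet X = 1380 × 213 / 7.65 = 38424 m.
H_Titan/H_planet X = 20429/38424 = 0.53167.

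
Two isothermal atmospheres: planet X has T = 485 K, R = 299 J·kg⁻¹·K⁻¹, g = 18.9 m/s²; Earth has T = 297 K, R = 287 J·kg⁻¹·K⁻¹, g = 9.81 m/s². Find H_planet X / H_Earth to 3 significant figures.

H_planet X/H_Earth ≈ 0.883

H = RT/g for each body.
H_planet X = 299 × 485 / 18.9 = 7672.8 m.
H_Earth = 287 × 297 / 9.81 = 8689.0 m.
H_planet X/H_Earth = 7672.8/8689.0 = 0.88305.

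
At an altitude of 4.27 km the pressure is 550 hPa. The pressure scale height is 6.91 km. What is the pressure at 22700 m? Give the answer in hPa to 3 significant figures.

P ≈ 38.2 hPa

Between two levels, P₂ = P₁ exp(−Δz/H) with Δz = z₂ − z₁.
Δz = 22700 − 4270.0 = 18430 m; Δz/H = 18430/6910.0 = 2.6671.
P₂ = 550 × exp(−2.6671) = 550 × 0.069453 = 38.199 hPa.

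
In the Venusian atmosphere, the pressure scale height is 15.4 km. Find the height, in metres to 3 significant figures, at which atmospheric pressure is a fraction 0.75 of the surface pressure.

Set P/P₀ = exp(−z/H) = 0.75, so z = −H ln(0.75).
−ln(0.75) = 0.28768; z = 15400 × 0.28768 = 4430.3 m.

z ≈ 4430 m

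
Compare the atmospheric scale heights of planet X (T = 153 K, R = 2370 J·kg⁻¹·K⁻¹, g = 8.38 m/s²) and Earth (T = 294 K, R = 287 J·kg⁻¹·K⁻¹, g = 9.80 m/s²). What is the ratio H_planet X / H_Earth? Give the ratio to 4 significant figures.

H_planet X/H_Earth ≈ 5.026

H = RT/g for each body.
H_planet X = 2370 × 153 / 8.38 = 43271 m.
H_Earth = 287 × 294 / 9.80 = 8610.0 m.
H_planet X/H_Earth = 43271/8610.0 = 5.0257.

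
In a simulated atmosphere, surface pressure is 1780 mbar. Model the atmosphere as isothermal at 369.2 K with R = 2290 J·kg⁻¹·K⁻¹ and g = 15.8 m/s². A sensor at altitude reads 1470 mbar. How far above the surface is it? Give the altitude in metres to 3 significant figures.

z ≈ 10200 m

Scale height: H = RT/g = 2290 × 369.2 / 15.8 = 53511 m.
Invert the barometric formula: z = H ln(P₀/P).
P₀/P = 1780/1470 = 1.2109; ln(1.2109) = 0.19136.
z = 53511 × 0.19136 = 10240 m.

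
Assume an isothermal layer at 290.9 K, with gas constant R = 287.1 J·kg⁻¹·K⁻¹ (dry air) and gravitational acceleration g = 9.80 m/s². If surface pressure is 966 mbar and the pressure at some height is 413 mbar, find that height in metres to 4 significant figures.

z ≈ 7241 m

Scale height: H = RT/g = 287.1 × 290.9 / 9.80 = 8522.2 m.
Invert the barometric formula: z = H ln(P₀/P).
P₀/P = 966/413 = 2.3390; ln(2.3390) = 0.84972.
z = 8522.2 × 0.84972 = 7241.5 m.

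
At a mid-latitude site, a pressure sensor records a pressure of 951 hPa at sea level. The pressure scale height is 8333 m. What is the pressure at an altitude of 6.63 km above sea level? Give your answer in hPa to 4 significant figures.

P ≈ 429.2 hPa

Barometric formula: P = P₀ exp(−z/H).
z/H = 6630.0/8333.0 = 0.79563; exp(−0.79563) = 0.45130.
P = 951 × 0.45130 = 429.19 hPa.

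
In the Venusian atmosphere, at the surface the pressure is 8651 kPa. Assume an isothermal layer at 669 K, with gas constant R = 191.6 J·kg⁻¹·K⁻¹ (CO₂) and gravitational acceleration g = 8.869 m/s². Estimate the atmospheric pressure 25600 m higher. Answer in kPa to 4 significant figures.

Scale height: H = RT/g = 191.6 × 669 / 8.869 = 14453 m.
Barometric formula: P = P₀ exp(−z/H).
z/H = 25600/14453 = 1.7713; exp(−1.7713) = 0.17011.
P = 8651 × 0.17011 = 1471.6 kPa.

P ≈ 1472 kPa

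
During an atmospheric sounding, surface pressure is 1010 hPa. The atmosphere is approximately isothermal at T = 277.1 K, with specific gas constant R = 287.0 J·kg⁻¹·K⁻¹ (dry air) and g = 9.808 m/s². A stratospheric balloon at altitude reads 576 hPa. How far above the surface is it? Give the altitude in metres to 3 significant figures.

z ≈ 4550 m

Scale height: H = RT/g = 287.0 × 277.1 / 9.808 = 8108.5 m.
Invert the barometric formula: z = H ln(P₀/P).
P₀/P = 1010/576 = 1.7535; ln(1.7535) = 0.56161.
z = 8108.5 × 0.56161 = 4553.8 m.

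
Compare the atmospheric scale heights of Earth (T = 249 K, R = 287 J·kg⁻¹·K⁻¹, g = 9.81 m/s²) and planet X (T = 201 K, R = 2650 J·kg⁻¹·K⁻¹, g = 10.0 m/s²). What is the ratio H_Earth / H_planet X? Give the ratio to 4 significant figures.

H = RT/g for each body.
H_Earth = 287 × 249 / 9.81 = 7284.7 m.
H_planet X = 2650 × 201 / 10.0 = 53265 m.
H_Earth/H_planet X = 7284.7/53265 = 0.13676.

H_Earth/H_planet X ≈ 0.1368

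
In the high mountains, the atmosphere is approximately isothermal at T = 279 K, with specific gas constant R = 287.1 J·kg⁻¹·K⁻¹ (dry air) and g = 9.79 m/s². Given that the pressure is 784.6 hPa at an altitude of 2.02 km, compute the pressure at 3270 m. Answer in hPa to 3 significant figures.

Scale height: H = RT/g = 287.1 × 279 / 9.79 = 8181.9 m.
Between two levels, P₂ = P₁ exp(−Δz/H) with Δz = z₂ − z₁.
Δz = 3270.0 − 2020.0 = 1250.0 m; Δz/H = 1250.0/8181.9 = 0.15278.
P₂ = 784.6 × exp(−0.15278) = 784.6 × 0.85832 = 673.44 hPa.

P ≈ 673 hPa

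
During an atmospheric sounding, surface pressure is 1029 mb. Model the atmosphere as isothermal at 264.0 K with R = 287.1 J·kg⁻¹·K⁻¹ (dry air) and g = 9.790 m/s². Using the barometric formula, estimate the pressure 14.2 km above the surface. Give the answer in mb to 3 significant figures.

Scale height: H = RT/g = 287.1 × 264.0 / 9.790 = 7742.0 m.
Barometric formula: P = P₀ exp(−z/H).
z/H = 14200/7742.0 = 1.8342; exp(−1.8342) = 0.15974.
P = 1029 × 0.15974 = 164.37 mb.

P ≈ 164 mb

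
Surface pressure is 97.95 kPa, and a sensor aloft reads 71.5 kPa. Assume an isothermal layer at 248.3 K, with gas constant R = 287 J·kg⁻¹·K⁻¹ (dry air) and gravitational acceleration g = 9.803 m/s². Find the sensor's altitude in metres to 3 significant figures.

z ≈ 2290 m

Scale height: H = RT/g = 287 × 248.3 / 9.803 = 7269.4 m.
Invert the barometric formula: z = H ln(P₀/P).
P₀/P = 97.95/71.5 = 1.3699; ln(1.3699) = 0.31474.
z = 7269.4 × 0.31474 = 2288.0 m.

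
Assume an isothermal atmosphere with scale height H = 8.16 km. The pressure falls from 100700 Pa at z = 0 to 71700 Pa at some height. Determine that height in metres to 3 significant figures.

z ≈ 2770 m

Invert the barometric formula: z = H ln(P₀/P).
P₀/P = 100700/71700 = 1.4045; ln(1.4045) = 0.33968.
z = 8160.0 × 0.33968 = 2771.8 m.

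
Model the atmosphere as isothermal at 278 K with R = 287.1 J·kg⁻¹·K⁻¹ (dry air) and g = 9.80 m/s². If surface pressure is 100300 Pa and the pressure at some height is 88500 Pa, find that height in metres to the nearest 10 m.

z ≈ 1020 m

Scale height: H = RT/g = 287.1 × 278 / 9.80 = 8144.3 m.
Invert the barometric formula: z = H ln(P₀/P).
P₀/P = 100300/88500 = 1.1333; ln(1.1333) = 0.12513.
z = 8144.3 × 0.12513 = 1019.1 m.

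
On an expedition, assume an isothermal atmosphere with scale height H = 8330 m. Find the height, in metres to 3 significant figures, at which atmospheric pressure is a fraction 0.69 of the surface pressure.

z ≈ 3090 m

Set P/P₀ = exp(−z/H) = 0.69, so z = −H ln(0.69).
−ln(0.69) = 0.37106; z = 8330.0 × 0.37106 = 3090.9 m.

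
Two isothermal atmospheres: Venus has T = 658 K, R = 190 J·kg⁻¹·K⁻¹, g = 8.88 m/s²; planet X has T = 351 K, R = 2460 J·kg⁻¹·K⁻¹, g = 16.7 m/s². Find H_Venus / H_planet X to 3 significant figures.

H_Venus/H_planet X ≈ 0.272

H = RT/g for each body.
H_Venus = 190 × 658 / 8.88 = 14079 m.
H_planet X = 2460 × 351 / 16.7 = 51704 m.
H_Venus/H_planet X = 14079/51704 = 0.27230.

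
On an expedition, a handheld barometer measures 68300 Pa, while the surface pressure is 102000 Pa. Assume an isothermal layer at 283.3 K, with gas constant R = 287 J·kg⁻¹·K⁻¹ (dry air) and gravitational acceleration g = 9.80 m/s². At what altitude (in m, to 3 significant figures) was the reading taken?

Scale height: H = RT/g = 287 × 283.3 / 9.80 = 8296.6 m.
Invert the barometric formula: z = H ln(P₀/P).
P₀/P = 102000/68300 = 1.4934; ln(1.4934) = 0.40106.
z = 8296.6 × 0.40106 = 3327.4 m.

z ≈ 3330 m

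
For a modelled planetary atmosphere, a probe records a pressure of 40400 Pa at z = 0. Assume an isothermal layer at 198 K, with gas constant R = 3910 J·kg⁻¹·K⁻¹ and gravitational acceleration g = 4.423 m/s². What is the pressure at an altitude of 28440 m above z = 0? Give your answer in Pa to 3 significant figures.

Scale height: H = RT/g = 3910 × 198 / 4.423 = 175040 m.
Barometric formula: P = P₀ exp(−z/H).
z/H = 28440/175040 = 0.16248; exp(−0.16248) = 0.85003.
P = 40400 × 0.85003 = 34341 Pa.

P ≈ 34300 Pa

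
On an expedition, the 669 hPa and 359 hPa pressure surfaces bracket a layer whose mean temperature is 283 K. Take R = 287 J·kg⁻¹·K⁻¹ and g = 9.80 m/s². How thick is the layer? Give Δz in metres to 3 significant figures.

Δz ≈ 5160 m

Hypsometric equation: Δz = (R T̄/g) ln(P₁/P₂).
R T̄/g = 287 × 283 / 9.80 = 8287.9 m.
ln(669/359) = ln(1.8635) = 0.62246.
Δz = 8287.9 × 0.62246 = 5158.9 m.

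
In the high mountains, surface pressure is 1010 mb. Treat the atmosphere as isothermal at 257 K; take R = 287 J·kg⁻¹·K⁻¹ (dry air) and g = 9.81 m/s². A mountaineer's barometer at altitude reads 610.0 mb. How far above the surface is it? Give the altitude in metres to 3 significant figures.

z ≈ 3790 m

Scale height: H = RT/g = 287 × 257 / 9.81 = 7518.8 m.
Invert the barometric formula: z = H ln(P₀/P).
P₀/P = 1010/610.0 = 1.6557; ln(1.6557) = 0.50422.
z = 7518.8 × 0.50422 = 3791.1 m.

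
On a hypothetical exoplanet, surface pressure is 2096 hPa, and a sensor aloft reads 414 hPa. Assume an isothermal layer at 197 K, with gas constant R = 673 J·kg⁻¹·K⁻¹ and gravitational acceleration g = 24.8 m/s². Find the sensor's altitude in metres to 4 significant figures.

Scale height: H = RT/g = 673 × 197 / 24.8 = 5346.0 m.
Invert the barometric formula: z = H ln(P₀/P).
P₀/P = 2096/414 = 5.0628; ln(5.0628) = 1.6219.
z = 5346.0 × 1.6219 = 8670.7 m.

z ≈ 8671 m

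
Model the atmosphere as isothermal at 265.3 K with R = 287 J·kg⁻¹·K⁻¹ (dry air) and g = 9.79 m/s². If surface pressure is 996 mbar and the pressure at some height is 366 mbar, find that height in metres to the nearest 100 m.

Scale height: H = RT/g = 287 × 265.3 / 9.79 = 7777.4 m.
Invert the barometric formula: z = H ln(P₀/P).
P₀/P = 996/366 = 2.7213; ln(2.7213) = 1.0011.
z = 7777.4 × 1.0011 = 7786.0 m.

z ≈ 7800 m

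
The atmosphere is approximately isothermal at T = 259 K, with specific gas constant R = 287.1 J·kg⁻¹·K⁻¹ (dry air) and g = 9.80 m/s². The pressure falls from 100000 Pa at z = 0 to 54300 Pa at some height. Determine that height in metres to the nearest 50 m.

z ≈ 4650 m

Scale height: H = RT/g = 287.1 × 259 / 9.80 = 7587.6 m.
Invert the barometric formula: z = H ln(P₀/P).
P₀/P = 100000/54300 = 1.8416; ln(1.8416) = 0.61063.
z = 7587.6 × 0.61063 = 4633.2 m.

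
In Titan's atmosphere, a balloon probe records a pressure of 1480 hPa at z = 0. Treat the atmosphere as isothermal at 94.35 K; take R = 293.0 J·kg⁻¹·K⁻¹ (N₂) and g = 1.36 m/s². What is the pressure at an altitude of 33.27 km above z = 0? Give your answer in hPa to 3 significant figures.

P ≈ 288 hPa

Scale height: H = RT/g = 293.0 × 94.35 / 1.36 = 20327 m.
Barometric formula: P = P₀ exp(−z/H).
z/H = 33270/20327 = 1.6367; exp(−1.6367) = 0.19462.
P = 1480 × 0.19462 = 288.04 hPa.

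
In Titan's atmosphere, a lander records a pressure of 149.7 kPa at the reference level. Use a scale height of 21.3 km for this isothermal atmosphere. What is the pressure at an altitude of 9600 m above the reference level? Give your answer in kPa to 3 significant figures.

P ≈ 95.4 kPa

Barometric formula: P = P₀ exp(−z/H).
z/H = 9600.0/21300 = 0.45070; exp(−0.45070) = 0.63718.
P = 149.7 × 0.63718 = 95.386 kPa.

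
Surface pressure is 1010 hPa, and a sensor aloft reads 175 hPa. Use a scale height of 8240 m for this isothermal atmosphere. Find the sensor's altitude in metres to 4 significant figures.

Invert the barometric formula: z = H ln(P₀/P).
P₀/P = 1010/175 = 5.7714; ln(5.7714) = 1.7529.
z = 8240.0 × 1.7529 = 14444 m.

z ≈ 14440 m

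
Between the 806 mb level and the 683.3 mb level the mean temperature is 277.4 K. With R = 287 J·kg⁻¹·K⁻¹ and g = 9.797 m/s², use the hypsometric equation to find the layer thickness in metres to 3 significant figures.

Δz ≈ 1340 m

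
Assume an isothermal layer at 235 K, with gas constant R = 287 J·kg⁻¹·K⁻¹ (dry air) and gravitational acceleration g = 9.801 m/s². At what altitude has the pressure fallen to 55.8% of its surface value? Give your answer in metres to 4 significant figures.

z ≈ 4015 m

Scale height: H = RT/g = 287 × 235 / 9.801 = 6881.4 m.
Set P/P₀ = exp(−z/H) = 0.558, so z = −H ln(0.558).
−ln(0.558) = 0.58340; z = 6881.4 × 0.58340 = 4014.6 m.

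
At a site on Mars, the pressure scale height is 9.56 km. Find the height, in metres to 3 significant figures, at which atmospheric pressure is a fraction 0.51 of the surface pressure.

z ≈ 6440 m

Set P/P₀ = exp(−z/H) = 0.51, so z = −H ln(0.51).
−ln(0.51) = 0.67334; z = 9560.0 × 0.67334 = 6437.1 m.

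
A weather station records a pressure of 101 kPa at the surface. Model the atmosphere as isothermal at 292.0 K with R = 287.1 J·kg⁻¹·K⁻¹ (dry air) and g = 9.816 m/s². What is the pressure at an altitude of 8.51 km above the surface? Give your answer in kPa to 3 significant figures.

P ≈ 37.3 kPa

Scale height: H = RT/g = 287.1 × 292.0 / 9.816 = 8540.5 m.
Barometric formula: P = P₀ exp(−z/H).
z/H = 8510.0/8540.5 = 0.99643; exp(−0.99643) = 0.36920.
P = 101 × 0.36920 = 37.289 kPa.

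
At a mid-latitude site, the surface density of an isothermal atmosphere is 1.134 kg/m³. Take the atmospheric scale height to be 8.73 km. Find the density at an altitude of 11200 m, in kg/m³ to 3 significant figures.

In an isothermal atmosphere, density decays like pressure: ρ = ρ₀ exp(−z/H).
z/H = 11200/8730.0 = 1.2829; exp(−1.2829) = 0.27723.
ρ = 1.134 × 0.27723 = 0.31438 kg/m³.

ρ ≈ 0.314 kg/m³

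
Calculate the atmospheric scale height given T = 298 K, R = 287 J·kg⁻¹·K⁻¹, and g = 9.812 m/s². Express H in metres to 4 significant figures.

The scale height of an isothermal atmosphere is H = RT/g.
H = 287 × 298 / 9.812 = 85526/9.812 = 8716.5 m.

H ≈ 8716 m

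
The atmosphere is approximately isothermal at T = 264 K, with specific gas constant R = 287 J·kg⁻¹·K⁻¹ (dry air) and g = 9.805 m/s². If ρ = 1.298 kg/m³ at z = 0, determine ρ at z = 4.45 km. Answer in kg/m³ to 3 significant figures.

Scale height: H = RT/g = 287 × 264 / 9.805 = 7727.5 m.
In an isothermal atmosphere, density decays like pressure: ρ = ρ₀ exp(−z/H).
z/H = 4450.0/7727.5 = 0.57587; exp(−0.57587) = 0.56222.
ρ = 1.298 × 0.56222 = 0.72976 kg/m³.

ρ ≈ 0.730 kg/m³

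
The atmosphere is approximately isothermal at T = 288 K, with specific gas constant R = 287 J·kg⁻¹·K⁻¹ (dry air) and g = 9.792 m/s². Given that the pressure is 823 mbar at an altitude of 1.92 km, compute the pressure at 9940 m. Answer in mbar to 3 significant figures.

Scale height: H = RT/g = 287 × 288 / 9.792 = 8441.2 m.
Between two levels, P₂ = P₁ exp(−Δz/H) with Δz = z₂ − z₁.
Δz = 9940.0 − 1920.0 = 8020.0 m; Δz/H = 8020.0/8441.2 = 0.95010.
P₂ = 823 × exp(−0.95010) = 823 × 0.38670 = 318.25 mbar.

P ≈ 318 mbar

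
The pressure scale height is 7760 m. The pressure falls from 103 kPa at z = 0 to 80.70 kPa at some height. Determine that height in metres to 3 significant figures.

Invert the barometric formula: z = H ln(P₀/P).
P₀/P = 103/80.70 = 1.2763; ln(1.2763) = 0.24397.
z = 7760.0 × 0.24397 = 1893.2 m.

z ≈ 1890 m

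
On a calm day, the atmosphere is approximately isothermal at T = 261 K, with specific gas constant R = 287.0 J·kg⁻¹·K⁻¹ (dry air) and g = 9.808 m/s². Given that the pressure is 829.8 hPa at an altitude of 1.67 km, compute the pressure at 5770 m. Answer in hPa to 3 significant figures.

Scale height: H = RT/g = 287.0 × 261 / 9.808 = 7637.3 m.
Between two levels, P₂ = P₁ exp(−Δz/H) with Δz = z₂ − z₁.
Δz = 5770.0 − 1670.0 = 4100.0 m; Δz/H = 4100.0/7637.3 = 0.53684.
P₂ = 829.8 × exp(−0.53684) = 829.8 × 0.58459 = 485.09 hPa.

P ≈ 485 hPa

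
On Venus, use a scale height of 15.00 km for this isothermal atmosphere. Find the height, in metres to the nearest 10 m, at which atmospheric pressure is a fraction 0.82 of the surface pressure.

z ≈ 2980 m

Set P/P₀ = exp(−z/H) = 0.82, so z = −H ln(0.82).
−ln(0.82) = 0.19845; z = 15000 × 0.19845 = 2976.8 m.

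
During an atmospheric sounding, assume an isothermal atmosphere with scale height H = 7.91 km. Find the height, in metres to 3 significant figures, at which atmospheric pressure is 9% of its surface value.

Set P/P₀ = exp(−z/H) = 0.09, so z = −H ln(0.09).
−ln(0.09) = 2.4079; z = 7910.0 × 2.4079 = 19046 m.

z ≈ 19000 m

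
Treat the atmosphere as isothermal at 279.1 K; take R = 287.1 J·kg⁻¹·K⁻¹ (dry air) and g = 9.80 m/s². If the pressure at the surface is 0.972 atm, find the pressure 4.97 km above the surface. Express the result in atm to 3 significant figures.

P ≈ 0.529 atm

Scale height: H = RT/g = 287.1 × 279.1 / 9.80 = 8176.5 m.
Barometric formula: P = P₀ exp(−z/H).
z/H = 4970.0/8176.5 = 0.60784; exp(−0.60784) = 0.54453.
P = 0.972 × 0.54453 = 0.52928 atm.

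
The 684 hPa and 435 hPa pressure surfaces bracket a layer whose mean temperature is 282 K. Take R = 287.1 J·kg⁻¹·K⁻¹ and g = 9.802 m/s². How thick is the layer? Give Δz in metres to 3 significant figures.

Δz ≈ 3740 m

Hypsometric equation: Δz = (R T̄/g) ln(P₁/P₂).
R T̄/g = 287.1 × 282 / 9.802 = 8259.8 m.
ln(684/435) = ln(1.5724) = 0.45260.
Δz = 8259.8 × 0.45260 = 3738.4 m.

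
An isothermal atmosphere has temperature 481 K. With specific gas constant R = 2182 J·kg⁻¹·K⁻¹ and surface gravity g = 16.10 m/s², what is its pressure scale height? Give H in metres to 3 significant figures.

H ≈ 65200 m

The scale height of an isothermal atmosphere is H = RT/g.
H = 2182 × 481 / 16.10 = 1049500/16.10 = 65186 m.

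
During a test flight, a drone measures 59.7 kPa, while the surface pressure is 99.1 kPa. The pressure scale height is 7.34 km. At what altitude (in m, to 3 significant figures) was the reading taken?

z ≈ 3720 m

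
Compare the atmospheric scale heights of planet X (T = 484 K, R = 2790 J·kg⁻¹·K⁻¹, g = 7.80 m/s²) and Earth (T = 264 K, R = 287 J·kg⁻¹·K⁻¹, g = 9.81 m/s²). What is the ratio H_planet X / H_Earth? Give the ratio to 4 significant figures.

H_planet X/H_Earth ≈ 22.41

H = RT/g for each body.
H_planet X = 2790 × 484 / 7.80 = 173120 m.
H_Earth = 287 × 264 / 9.81 = 7723.5 m.
H_planet X/H_Earth = 173120/7723.5 = 22.415.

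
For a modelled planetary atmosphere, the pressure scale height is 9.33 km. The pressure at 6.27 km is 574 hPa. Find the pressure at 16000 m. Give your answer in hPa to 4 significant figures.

P ≈ 202.3 hPa

Between two levels, P₂ = P₁ exp(−Δz/H) with Δz = z₂ − z₁.
Δz = 16000 − 6270.0 = 9730.0 m; Δz/H = 9730.0/9330.0 = 1.0429.
P₂ = 574 × exp(−1.0429) = 574 × 0.35243 = 202.29 hPa.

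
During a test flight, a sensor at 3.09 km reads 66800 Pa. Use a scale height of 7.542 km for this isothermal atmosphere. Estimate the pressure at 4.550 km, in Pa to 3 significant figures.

P ≈ 55000 Pa

Between two levels, P₂ = P₁ exp(−Δz/H) with Δz = z₂ − z₁.
Δz = 4550.0 − 3090.0 = 1460.0 m; Δz/H = 1460.0/7542.0 = 0.19358.
P₂ = 66800 × exp(−0.19358) = 66800 × 0.82400 = 55043 Pa.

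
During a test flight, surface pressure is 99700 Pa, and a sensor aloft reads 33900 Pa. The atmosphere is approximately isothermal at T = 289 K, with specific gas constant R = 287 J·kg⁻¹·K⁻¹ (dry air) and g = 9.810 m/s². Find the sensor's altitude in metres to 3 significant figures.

z ≈ 9120 m

Scale height: H = RT/g = 287 × 289 / 9.810 = 8454.9 m.
Invert the barometric formula: z = H ln(P₀/P).
P₀/P = 99700/33900 = 2.9410; ln(2.9410) = 1.0787.
z = 8454.9 × 1.0787 = 9120.3 m.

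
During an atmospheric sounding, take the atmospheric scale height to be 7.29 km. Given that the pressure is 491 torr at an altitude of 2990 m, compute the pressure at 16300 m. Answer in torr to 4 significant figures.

P ≈ 79.10 torr

Between two levels, P₂ = P₁ exp(−Δz/H) with Δz = z₂ − z₁.
Δz = 16300 − 2990.0 = 13310 m; Δz/H = 13310/7290.0 = 1.8258.
P₂ = 491 × exp(−1.8258) = 491 × 0.16109 = 79.095 torr.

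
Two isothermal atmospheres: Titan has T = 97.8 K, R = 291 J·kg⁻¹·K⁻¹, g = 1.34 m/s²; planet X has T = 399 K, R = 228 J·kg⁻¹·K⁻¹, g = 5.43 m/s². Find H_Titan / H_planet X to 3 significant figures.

H = RT/g for each body.
H_Titan = 291 × 97.8 / 1.34 = 21239 m.
H_planet X = 228 × 399 / 5.43 = 16754 m.
H_Titan/H_planet X = 21239/16754 = 1.2677.

H_Titan/H_planet X ≈ 1.27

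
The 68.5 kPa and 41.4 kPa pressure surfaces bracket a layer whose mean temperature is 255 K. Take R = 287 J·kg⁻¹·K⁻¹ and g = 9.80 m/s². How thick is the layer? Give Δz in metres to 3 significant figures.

Hypsometric equation: Δz = (R T̄/g) ln(P₁/P₂).
R T̄/g = 287 × 255 / 9.80 = 7467.9 m.
ln(68.5/41.4) = ln(1.6546) = 0.50356.
Δz = 7467.9 × 0.50356 = 3760.5 m.

Δz ≈ 3760 m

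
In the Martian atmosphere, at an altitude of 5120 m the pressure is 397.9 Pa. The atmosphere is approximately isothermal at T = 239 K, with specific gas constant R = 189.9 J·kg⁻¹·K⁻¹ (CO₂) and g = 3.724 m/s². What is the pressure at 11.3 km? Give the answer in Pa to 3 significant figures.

P ≈ 240 Pa

Scale height: H = RT/g = 189.9 × 239 / 3.724 = 12187 m.
Between two levels, P₂ = P₁ exp(−Δz/H) with Δz = z₂ − z₁.
Δz = 11300 − 5120.0 = 6180.0 m; Δz/H = 6180.0/12187 = 0.50710.
P₂ = 397.9 × exp(−0.50710) = 397.9 × 0.60224 = 239.63 Pa.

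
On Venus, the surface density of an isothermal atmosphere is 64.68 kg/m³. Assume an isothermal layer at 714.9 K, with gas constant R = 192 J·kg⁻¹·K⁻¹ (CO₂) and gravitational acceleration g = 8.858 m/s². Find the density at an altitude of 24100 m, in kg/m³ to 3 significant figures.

Scale height: H = RT/g = 192 × 714.9 / 8.858 = 15496 m.
In an isothermal atmosphere, density decays like pressure: ρ = ρ₀ exp(−z/H).
z/H = 24100/15496 = 1.5552; exp(−1.5552) = 0.21115.
ρ = 64.68 × 0.21115 = 13.657 kg/m³.

ρ ≈ 13.7 kg/m³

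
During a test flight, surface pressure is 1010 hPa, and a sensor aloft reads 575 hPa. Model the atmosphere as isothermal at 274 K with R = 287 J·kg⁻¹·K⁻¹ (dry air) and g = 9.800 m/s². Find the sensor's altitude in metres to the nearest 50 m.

Scale height: H = RT/g = 287 × 274 / 9.800 = 8024.3 m.
Invert the barometric formula: z = H ln(P₀/P).
P₀/P = 1010/575 = 1.7565; ln(1.7565) = 0.56332.
z = 8024.3 × 0.56332 = 4520.2 m.

z ≈ 4500 m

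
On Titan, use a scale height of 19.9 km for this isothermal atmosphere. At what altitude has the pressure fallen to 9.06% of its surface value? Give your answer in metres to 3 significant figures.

z ≈ 47800 m

Set P/P₀ = exp(−z/H) = 0.0906, so z = −H ln(0.0906).
−ln(0.0906) = 2.4013; z = 19900 × 2.4013 = 47786 m.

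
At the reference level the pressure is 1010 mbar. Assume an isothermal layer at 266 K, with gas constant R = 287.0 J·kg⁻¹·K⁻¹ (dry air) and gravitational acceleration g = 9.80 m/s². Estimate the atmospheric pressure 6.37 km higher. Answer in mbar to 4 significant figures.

P ≈ 445.9 mbar

Scale height: H = RT/g = 287.0 × 266 / 9.80 = 7790.0 m.
Barometric formula: P = P₀ exp(−z/H).
z/H = 6370.0/7790.0 = 0.81772; exp(−0.81772) = 0.44144.
P = 1010 × 0.44144 = 445.85 mbar.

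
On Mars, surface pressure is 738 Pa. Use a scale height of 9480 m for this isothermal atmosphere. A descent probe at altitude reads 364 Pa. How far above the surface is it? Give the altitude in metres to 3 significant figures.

Invert the barometric formula: z = H ln(P₀/P).
P₀/P = 738/364 = 2.0275; ln(2.0275) = 0.70680.
z = 9480.0 × 0.70680 = 6700.5 m.

z ≈ 6700 m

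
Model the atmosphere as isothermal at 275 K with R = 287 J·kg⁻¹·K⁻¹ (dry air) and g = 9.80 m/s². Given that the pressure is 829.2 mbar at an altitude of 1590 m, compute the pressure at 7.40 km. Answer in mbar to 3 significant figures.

P ≈ 403 mbar

Scale height: H = RT/g = 287 × 275 / 9.80 = 8053.6 m.
Between two levels, P₂ = P₁ exp(−Δz/H) with Δz = z₂ − z₁.
Δz = 7400.0 − 1590.0 = 5810.0 m; Δz/H = 5810.0/8053.6 = 0.72142.
P₂ = 829.2 × exp(−0.72142) = 829.2 × 0.48606 = 403.04 mbar.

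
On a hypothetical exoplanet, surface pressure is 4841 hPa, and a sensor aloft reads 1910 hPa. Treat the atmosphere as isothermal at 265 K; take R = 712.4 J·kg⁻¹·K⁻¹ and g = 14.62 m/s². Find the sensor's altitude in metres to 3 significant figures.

z ≈ 12000 m

Scale height: H = RT/g = 712.4 × 265 / 14.62 = 12913 m.
Invert the barometric formula: z = H ln(P₀/P).
P₀/P = 4841/1910 = 2.5346; ln(2.5346) = 0.93004.
z = 12913 × 0.93004 = 12010 m.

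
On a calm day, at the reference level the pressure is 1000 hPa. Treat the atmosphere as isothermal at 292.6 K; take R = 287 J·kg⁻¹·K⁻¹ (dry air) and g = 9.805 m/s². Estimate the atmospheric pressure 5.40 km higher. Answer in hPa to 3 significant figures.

P ≈ 532 hPa

Scale height: H = RT/g = 287 × 292.6 / 9.805 = 8564.6 m.
Barometric formula: P = P₀ exp(−z/H).
z/H = 5400.0/8564.6 = 0.63050; exp(−0.63050) = 0.53233.
P = 1000 × 0.53233 = 532.33 hPa.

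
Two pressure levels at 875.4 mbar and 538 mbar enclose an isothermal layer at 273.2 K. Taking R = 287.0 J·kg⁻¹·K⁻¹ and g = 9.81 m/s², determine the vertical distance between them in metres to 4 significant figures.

Δz ≈ 3891 m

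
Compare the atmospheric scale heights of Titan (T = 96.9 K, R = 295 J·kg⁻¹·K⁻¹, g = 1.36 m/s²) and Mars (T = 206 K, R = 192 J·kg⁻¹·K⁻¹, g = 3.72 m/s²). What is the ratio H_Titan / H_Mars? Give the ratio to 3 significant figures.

H_Titan/H_Mars ≈ 1.98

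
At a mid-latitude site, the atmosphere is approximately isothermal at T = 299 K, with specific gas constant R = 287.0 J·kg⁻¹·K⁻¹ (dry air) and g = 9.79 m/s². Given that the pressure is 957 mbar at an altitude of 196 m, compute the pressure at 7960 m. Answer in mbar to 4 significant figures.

Scale height: H = RT/g = 287.0 × 299 / 9.79 = 8765.4 m.
Between two levels, P₂ = P₁ exp(−Δz/H) with Δz = z₂ − z₁.
Δz = 7960.0 − 196.00 = 7764.0 m; Δz/H = 7764.0/8765.4 = 0.88576.
P₂ = 957 × exp(−0.88576) = 957 × 0.41240 = 394.67 mbar.

P ≈ 394.7 mbar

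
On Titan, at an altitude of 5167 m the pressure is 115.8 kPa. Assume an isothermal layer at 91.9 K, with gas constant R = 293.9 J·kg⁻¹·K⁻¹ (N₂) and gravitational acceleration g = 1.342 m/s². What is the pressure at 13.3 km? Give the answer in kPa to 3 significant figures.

Scale height: H = RT/g = 293.9 × 91.9 / 1.342 = 20126 m.
Between two levels, P₂ = P₁ exp(−Δz/H) with Δz = z₂ − z₁.
Δz = 13300 − 5167.0 = 8133.0 m; Δz/H = 8133.0/20126 = 0.40410.
P₂ = 115.8 × exp(−0.40410) = 115.8 × 0.66758 = 77.306 kPa.

P ≈ 77.3 kPa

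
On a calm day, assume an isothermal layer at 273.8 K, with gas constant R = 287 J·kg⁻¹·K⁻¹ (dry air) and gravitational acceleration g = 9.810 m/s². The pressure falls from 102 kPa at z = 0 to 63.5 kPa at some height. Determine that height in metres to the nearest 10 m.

z ≈ 3800 m

Scale height: H = RT/g = 287 × 273.8 / 9.810 = 8010.3 m.
Invert the barometric formula: z = H ln(P₀/P).
P₀/P = 102/63.5 = 1.6063; ln(1.6063) = 0.47393.
z = 8010.3 × 0.47393 = 3796.3 m.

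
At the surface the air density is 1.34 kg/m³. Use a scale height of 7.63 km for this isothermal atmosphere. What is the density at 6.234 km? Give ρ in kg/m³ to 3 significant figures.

In an isothermal atmosphere, density decays like pressure: ρ = ρ₀ exp(−z/H).
z/H = 6234.0/7630.0 = 0.81704; exp(−0.81704) = 0.44174.
ρ = 1.34 × 0.44174 = 0.59193 kg/m³.

ρ ≈ 0.592 kg/m³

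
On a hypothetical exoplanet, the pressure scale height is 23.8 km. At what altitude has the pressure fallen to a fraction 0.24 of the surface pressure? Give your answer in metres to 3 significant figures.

z ≈ 34000 m

Set P/P₀ = exp(−z/H) = 0.24, so z = −H ln(0.24).
−ln(0.24) = 1.4271; z = 23800 × 1.4271 = 33965 m.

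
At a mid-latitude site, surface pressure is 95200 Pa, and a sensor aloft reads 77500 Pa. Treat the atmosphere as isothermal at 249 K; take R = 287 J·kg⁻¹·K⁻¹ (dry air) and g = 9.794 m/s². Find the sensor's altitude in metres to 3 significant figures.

z ≈ 1500 m

Scale height: H = RT/g = 287 × 249 / 9.794 = 7296.6 m.
Invert the barometric formula: z = H ln(P₀/P).
P₀/P = 95200/77500 = 1.2284; ln(1.2284) = 0.20571.
z = 7296.6 × 0.20571 = 1501.0 m.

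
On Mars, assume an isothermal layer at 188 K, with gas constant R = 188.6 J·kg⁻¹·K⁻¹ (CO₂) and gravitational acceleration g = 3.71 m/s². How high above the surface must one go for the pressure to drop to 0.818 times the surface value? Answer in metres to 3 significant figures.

z ≈ 1920 m

Scale height: H = RT/g = 188.6 × 188 / 3.71 = 9557.1 m.
Set P/P₀ = exp(−z/H) = 0.818, so z = −H ln(0.818).
−ln(0.818) = 0.20089; z = 9557.1 × 0.20089 = 1919.9 m.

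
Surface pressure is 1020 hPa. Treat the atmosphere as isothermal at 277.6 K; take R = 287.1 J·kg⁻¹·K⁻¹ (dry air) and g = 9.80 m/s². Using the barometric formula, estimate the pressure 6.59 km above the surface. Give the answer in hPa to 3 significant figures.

P ≈ 454 hPa

Scale height: H = RT/g = 287.1 × 277.6 / 9.80 = 8132.5 m.
Barometric formula: P = P₀ exp(−z/H).
z/H = 6590.0/8132.5 = 0.81033; exp(−0.81033) = 0.44471.
P = 1020 × 0.44471 = 453.60 hPa.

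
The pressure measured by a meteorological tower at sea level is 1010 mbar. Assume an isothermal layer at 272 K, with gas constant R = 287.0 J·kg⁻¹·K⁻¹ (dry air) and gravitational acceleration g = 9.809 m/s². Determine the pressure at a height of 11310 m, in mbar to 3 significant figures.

Scale height: H = RT/g = 287.0 × 272 / 9.809 = 7958.4 m.
Barometric formula: P = P₀ exp(−z/H).
z/H = 11310/7958.4 = 1.4211; exp(−1.4211) = 0.24145.
P = 1010 × 0.24145 = 243.86 mbar.

P ≈ 244 mbar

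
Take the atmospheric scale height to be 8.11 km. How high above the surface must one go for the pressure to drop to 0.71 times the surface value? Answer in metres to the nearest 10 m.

Set P/P₀ = exp(−z/H) = 0.71, so z = −H ln(0.71).
−ln(0.71) = 0.34249; z = 8110.0 × 0.34249 = 2777.6 m.

z ≈ 2780 m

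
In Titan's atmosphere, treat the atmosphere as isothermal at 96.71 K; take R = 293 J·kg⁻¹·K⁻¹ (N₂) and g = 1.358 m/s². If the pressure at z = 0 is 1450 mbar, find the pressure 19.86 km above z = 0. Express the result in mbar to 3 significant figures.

P ≈ 560 mbar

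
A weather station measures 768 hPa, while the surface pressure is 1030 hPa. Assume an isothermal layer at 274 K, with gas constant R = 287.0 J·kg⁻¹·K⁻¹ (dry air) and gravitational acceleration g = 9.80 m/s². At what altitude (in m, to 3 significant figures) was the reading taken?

z ≈ 2360 m

Scale height: H = RT/g = 287.0 × 274 / 9.80 = 8024.3 m.
Invert the barometric formula: z = H ln(P₀/P).
P₀/P = 1030/768 = 1.3411; ln(1.3411) = 0.29349.
z = 8024.3 × 0.29349 = 2355.1 m.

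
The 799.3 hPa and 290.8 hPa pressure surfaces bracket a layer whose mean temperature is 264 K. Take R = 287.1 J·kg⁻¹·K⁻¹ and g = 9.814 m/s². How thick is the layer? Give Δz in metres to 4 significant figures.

Δz ≈ 7809 m

Hypsometric equation: Δz = (R T̄/g) ln(P₁/P₂).
R T̄/g = 287.1 × 264 / 9.814 = 7723.1 m.
ln(799.3/290.8) = ln(2.7486) = 1.0111.
Δz = 7723.1 × 1.0111 = 7808.8 m.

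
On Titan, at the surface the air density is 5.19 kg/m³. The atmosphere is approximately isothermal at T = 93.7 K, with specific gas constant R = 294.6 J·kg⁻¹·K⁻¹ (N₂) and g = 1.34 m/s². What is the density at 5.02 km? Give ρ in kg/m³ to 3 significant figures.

ρ ≈ 4.07 kg/m³

Scale height: H = RT/g = 294.6 × 93.7 / 1.34 = 20600 m.
In an isothermal atmosphere, density decays like pressure: ρ = ρ₀ exp(−z/H).
z/H = 5020.0/20600 = 0.24369; exp(−0.24369) = 0.78373.
ρ = 5.19 × 0.78373 = 4.0676 kg/m³.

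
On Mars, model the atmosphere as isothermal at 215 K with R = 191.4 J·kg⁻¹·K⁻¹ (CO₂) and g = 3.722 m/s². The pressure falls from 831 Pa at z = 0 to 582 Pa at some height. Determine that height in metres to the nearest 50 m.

Scale height: H = RT/g = 191.4 × 215 / 3.722 = 11056 m.
Invert the barometric formula: z = H ln(P₀/P).
P₀/P = 831/582 = 1.4278; ln(1.4278) = 0.35613.
z = 11056 × 0.35613 = 3937.4 m.

z ≈ 3950 m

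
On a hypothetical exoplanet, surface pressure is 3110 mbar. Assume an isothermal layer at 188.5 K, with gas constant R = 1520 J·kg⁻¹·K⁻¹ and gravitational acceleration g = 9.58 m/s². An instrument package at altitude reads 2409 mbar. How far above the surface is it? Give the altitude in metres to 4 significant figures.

Scale height: H = RT/g = 1520 × 188.5 / 9.58 = 29908 m.
Invert the barometric formula: z = H ln(P₀/P).
P₀/P = 3110/2409 = 1.2910; ln(1.2910) = 0.25542.
z = 29908 × 0.25542 = 7639.1 m.

z ≈ 7639 m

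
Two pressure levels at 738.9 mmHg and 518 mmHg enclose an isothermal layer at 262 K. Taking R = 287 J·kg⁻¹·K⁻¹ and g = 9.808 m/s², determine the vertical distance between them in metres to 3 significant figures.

Hypsometric equation: Δz = (R T̄/g) ln(P₁/P₂).
R T̄/g = 287 × 262 / 9.808 = 7666.6 m.
ln(738.9/518) = ln(1.4264) = 0.35515.
Δz = 7666.6 × 0.35515 = 2722.8 m.

Δz ≈ 2720 m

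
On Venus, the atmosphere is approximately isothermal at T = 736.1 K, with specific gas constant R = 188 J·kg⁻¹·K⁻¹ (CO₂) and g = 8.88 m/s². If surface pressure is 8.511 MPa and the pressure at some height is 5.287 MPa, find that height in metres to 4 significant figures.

Scale height: H = RT/g = 188 × 736.1 / 8.88 = 15584 m.
Invert the barometric formula: z = H ln(P₀/P).
P₀/P = 8.511/5.287 = 1.6098; ln(1.6098) = 0.47611.
z = 15584 × 0.47611 = 7419.7 m.

z ≈ 7420 m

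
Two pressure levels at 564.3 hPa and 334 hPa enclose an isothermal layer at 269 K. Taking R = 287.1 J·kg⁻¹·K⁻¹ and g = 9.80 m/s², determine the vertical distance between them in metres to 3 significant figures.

Hypsometric equation: Δz = (R T̄/g) ln(P₁/P₂).
R T̄/g = 287.1 × 269 / 9.80 = 7880.6 m.
ln(564.3/334) = ln(1.6895) = 0.52443.
Δz = 7880.6 × 0.52443 = 4132.8 m.

Δz ≈ 4130 m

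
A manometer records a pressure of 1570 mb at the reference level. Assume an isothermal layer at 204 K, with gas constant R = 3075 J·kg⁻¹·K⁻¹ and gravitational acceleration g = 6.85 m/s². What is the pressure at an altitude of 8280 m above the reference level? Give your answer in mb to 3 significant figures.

Scale height: H = RT/g = 3075 × 204 / 6.85 = 91577 m.
Barometric formula: P = P₀ exp(−z/H).
z/H = 8280.0/91577 = 0.090416; exp(−0.090416) = 0.91355.
P = 1570 × 0.91355 = 1434.3 mb.

P ≈ 1430 mb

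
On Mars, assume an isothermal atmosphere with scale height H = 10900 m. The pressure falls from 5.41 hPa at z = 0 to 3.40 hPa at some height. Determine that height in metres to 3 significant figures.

Invert the barometric formula: z = H ln(P₀/P).
P₀/P = 5.41/3.40 = 1.5912; ln(1.5912) = 0.46449.
z = 10900 × 0.46449 = 5062.9 m.

z ≈ 5060 m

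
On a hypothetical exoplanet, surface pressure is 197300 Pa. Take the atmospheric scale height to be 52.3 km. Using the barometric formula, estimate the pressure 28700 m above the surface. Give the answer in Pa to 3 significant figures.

P ≈ 114000 Pa

Barometric formula: P = P₀ exp(−z/H).
z/H = 28700/52300 = 0.54876; exp(−0.54876) = 0.57767.
P = 197300 × 0.57767 = 113970 Pa.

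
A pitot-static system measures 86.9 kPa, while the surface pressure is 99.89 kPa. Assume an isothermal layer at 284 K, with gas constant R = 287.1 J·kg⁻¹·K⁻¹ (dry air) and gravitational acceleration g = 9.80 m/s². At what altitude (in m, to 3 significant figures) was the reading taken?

z ≈ 1160 m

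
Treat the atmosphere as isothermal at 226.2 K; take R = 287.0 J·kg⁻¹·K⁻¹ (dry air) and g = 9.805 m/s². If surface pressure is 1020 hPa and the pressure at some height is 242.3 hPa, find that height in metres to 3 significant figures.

Scale height: H = RT/g = 287.0 × 226.2 / 9.805 = 6621.1 m.
Invert the barometric formula: z = H ln(P₀/P).
P₀/P = 1020/242.3 = 4.2097; ln(4.2097) = 1.4374.
z = 6621.1 × 1.4374 = 9517.2 m.

z ≈ 9520 m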